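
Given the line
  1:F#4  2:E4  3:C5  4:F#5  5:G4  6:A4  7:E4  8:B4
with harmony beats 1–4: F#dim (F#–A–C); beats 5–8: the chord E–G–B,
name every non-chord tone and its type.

The harmony at that moment is F# diminished triad (F#, A, C); E4 is not a chord tone.
It is approached by step down from F#4 and left by leap up to C5.
Step in, leap out — an escape tone.
The harmony at that moment is E minor triad (E, G, B); A4 is not a chord tone.
It is approached by step up from G4 and left by leap down to E4.
Step in, leap out — an escape tone.

E4 (beat 2) — escape tone; A4 (beat 6) — escape tone.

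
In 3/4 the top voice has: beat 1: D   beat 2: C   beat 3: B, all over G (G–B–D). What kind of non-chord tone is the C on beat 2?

Passing tone.

The harmony at that moment is G major triad (G, B, D); C is not a chord tone.
It is approached by step down from D and left by step down to B.
Step in, step out in the same direction — a passing tone.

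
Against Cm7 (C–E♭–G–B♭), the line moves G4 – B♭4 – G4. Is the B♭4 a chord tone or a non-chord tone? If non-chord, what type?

C minor seventh chord contains C, E♭, G, B♭; B♭ is the seventh, so it is a chord tone.

Chord tone (the seventh of C minor seventh chord).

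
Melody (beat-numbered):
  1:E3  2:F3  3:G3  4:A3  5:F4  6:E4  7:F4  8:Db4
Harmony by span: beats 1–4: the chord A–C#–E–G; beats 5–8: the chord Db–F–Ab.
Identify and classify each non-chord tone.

The harmony at that moment is A dominant seventh chord (A, C#, E, G); F3 is not a chord tone.
It is approached by step up from E3 and left by step up to G3.
Step in, step out in the same direction — a passing tone.
The harmony at that moment is Db major triad (Db, F, Ab); E4 is not a chord tone.
It is approached by step down from F4 and left by step up to F4.
Step away and step back to the same note — a neighbor tone (lower neighbor).

F3 (beat 2) — passing tone; E4 (beat 6) — neighbor tone.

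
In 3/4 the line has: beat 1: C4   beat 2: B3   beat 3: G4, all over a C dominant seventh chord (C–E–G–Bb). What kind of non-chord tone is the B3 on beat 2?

The harmony at that moment is C dominant seventh chord (C, E, G, Bb); B3 is not a chord tone.
It is approached by step down from C4 and left by leap up to G4.
Step in, leap out, on a weak beat — an escape tone.

Escape tone.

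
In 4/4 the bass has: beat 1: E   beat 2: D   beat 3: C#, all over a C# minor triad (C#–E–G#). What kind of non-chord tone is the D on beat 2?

Passing tone.

The harmony at that moment is C# minor triad (C#, E, G#); D is not a chord tone.
It is approached by step down from E and left by step down to C#.
Step in, step out in the same direction — a passing tone.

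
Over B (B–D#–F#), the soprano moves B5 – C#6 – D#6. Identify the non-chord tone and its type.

The harmony at that moment is B major triad (B, D#, F#); C#6 is not a chord tone.
It is approached by step up from B5 and left by step up to D#6.
Step in, step out in the same direction — a passing tone.

C#6 is a passing tone.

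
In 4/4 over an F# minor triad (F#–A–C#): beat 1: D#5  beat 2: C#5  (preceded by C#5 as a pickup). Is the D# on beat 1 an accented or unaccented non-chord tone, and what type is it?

Accented neighbor tone.

The harmony at that moment is F# minor triad (F#, A, C#); D#5 is not a chord tone.
It is approached by step up from C#5 and left by step down to C#5.
Step away and step back to the same note — a neighbor tone (upper neighbor).
It falls on the downbeat, so it is accented.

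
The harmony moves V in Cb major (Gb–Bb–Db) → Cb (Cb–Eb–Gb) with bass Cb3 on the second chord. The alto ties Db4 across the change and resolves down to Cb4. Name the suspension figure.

At the second chord the bass is Cb3. The suspended Db4 lies a ninth above the bass; after resolving down by step to Cb4, the interval above the bass becomes an octave.
Suspension figures are named by those two intervals: 9–8.

9–8 suspension.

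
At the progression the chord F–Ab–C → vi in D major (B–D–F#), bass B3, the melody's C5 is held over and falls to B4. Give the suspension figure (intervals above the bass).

At the second chord the bass is B3. The suspended C5 lies a ninth above the bass; after resolving down by step to B4, the interval above the bass becomes an octave.
Suspension figures are named by those two intervals: 9–8.

9–8 suspension.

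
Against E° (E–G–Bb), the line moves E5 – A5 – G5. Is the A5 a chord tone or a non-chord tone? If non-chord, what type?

The harmony at that moment is E diminished triad (E, G, Bb); A5 is not a chord tone.
It is approached by leap up from E5 and left by step down to G5.
Leap in, step out — an appoggiatura.

Non-chord tone — an appoggiatura.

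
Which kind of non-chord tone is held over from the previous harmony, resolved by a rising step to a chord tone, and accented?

Approach: by preparation — the pitch is first a chord tone, then held (tied or repeated) while the harmony changes under it. Departure: up by step. Metric position: strong.
A prepared dissonance that resolves upward by step — a retardation. (The same figure resolving downward would be a suspension.)

Retardation.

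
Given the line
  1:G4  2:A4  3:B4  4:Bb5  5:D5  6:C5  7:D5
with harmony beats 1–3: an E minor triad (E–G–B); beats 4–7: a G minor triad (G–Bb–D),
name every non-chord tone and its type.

The harmony at that moment is E minor triad (E, G, B); A4 is not a chord tone.
It is approached by step up from G4 and left by step up to B4.
Step in, step out in the same direction — a passing tone.
The harmony at that moment is G minor triad (G, Bb, D); C5 is not a chord tone.
It is approached by step down from D5 and left by step up to D5.
Step away and step back to the same note — a neighbor tone (lower neighbor).

A4 (beat 2) — passing tone; C5 (beat 6) — neighbor tone.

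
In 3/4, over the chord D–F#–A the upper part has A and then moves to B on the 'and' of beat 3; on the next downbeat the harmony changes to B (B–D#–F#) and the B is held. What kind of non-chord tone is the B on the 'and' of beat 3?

The harmony at that moment is D major triad (D, F#, A); B is not a chord tone.
It is approached by step up from A and then sustained as the same pitch into the next harmony.
Arriving early and becoming a chord tone when the harmony changes — an anticipation.

Anticipation.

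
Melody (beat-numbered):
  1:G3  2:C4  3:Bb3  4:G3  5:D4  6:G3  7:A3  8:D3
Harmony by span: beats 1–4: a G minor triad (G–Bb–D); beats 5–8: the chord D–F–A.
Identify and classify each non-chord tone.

C4 (beat 2) — appoggiatura; G3 (beat 6) — appoggiatura.

The harmony at that moment is G minor triad (G, Bb, D); C4 is not a chord tone.
It is approached by leap up from G3 and left by step down to Bb3.
Leap in, step out — an appoggiatura.
The harmony at that moment is D minor triad (D, F, A); G3 is not a chord tone.
It is approached by leap down from D4 and left by step up to A3.
Leap in, step out — an appoggiatura.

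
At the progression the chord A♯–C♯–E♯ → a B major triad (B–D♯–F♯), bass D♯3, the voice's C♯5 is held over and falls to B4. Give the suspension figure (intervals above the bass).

7–6 suspension.

At the second chord the bass is D♯3. The suspended C♯5 lies a seventh above the bass; after resolving down by step to B4, the interval above the bass becomes a sixth.
Suspension figures are named by those two intervals: 7–6.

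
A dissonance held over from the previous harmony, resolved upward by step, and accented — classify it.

Approach: by preparation — the pitch is first a chord tone, then held (tied or repeated) while the harmony changes under it. Departure: up by step. Metric position: strong.
A prepared dissonance that resolves upward by step — a retardation. (The same figure resolving downward would be a suspension.)

Retardation.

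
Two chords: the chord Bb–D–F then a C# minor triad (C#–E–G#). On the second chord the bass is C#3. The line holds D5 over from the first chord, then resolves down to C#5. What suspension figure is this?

At the second chord the bass is C#3. The suspended D5 lies a ninth above the bass; after resolving down by step to C#5, the interval above the bass becomes an octave.
Suspension figures are named by those two intervals: 9–8.

9–8 suspension.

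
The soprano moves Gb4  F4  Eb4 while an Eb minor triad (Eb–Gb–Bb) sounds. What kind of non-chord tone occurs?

The harmony at that moment is Eb minor triad (Eb, Gb, Bb); F4 is not a chord tone.
It is approached by step down from Gb4 and left by step down to Eb4.
Step in, step out in the same direction — a passing tone.

F4 is a passing tone.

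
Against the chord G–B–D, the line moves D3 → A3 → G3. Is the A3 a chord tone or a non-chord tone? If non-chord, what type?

The harmony at that moment is G major triad (G, B, D); A3 is not a chord tone.
It is approached by leap up from D3 and left by step down to G3.
Leap in, step out — an appoggiatura.

Non-chord tone — an appoggiatura.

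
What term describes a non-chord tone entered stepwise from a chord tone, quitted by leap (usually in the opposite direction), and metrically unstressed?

Approach: by step. Departure: by leap. Metric position: weak.
Step in, leap out, from a weak position — an escape tone (échappée). (It is the mirror image of the appoggiatura, which leaps in and steps out on a strong beat.)

Escape tone.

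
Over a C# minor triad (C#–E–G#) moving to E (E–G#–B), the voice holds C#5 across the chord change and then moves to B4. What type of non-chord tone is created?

The harmony at that moment is E major triad (E, G#, B); C#5 is not a chord tone.
It is held over (the same pitch as the preceding C#5) and left by step down to B4.
Held over from the previous chord and resolving down by step — a suspension.

C#5 is a suspension.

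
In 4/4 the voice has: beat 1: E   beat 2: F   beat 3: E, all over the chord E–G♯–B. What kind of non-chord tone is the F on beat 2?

The harmony at that moment is E major triad (E, G♯, B); F is not a chord tone.
It is approached by step up from E and left by step down to E.
Step away and step back to the same note — a neighbor tone (upper neighbor).

Upper neighbor tone.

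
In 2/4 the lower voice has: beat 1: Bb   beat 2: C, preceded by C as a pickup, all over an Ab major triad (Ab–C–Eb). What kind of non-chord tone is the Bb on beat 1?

Lower neighbor tone.

The harmony at that moment is Ab major triad (Ab, C, Eb); Bb is not a chord tone.
It is approached by step down from C and left by step up to C.
Step away and step back to the same note — a neighbor tone (lower neighbor).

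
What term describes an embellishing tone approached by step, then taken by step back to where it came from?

Approach: by step. Departure: by step in the opposite direction, back to the starting pitch.
Stepwise on both sides but reversing to return to the same chord tone — a neighbor tone. (Had it continued onward in the same direction it would be a passing tone instead.)

Neighbor tone.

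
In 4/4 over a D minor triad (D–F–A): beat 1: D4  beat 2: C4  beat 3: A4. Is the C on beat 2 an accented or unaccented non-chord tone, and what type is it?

Unaccented escape tone.

The harmony at that moment is D minor triad (D, F, A); C4 is not a chord tone.
It is approached by step down from D4 and left by leap up to A4.
Step in, leap out — an escape tone.
It falls on a weak beat, so it is unaccented.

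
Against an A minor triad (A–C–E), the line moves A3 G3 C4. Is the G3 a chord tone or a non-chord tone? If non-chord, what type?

The harmony at that moment is A minor triad (A, C, E); G3 is not a chord tone.
It is approached by step down from A3 and left by leap up to C4.
Step in, leap out — an escape tone.

Non-chord tone — an escape tone.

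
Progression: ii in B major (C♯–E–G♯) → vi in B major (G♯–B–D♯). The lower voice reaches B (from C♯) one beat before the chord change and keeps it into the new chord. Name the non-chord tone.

B is an anticipation.

The harmony at that moment is C♯ minor triad (C♯, E, G♯); B is not a chord tone.
It is approached by step down from C♯ and then sustained as the same pitch into the next harmony.
Arriving early and becoming a chord tone when the harmony changes — an anticipation.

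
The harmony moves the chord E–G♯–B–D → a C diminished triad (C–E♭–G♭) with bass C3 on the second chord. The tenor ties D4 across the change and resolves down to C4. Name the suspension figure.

At the second chord the bass is C3. The suspended D4 lies a ninth above the bass; after resolving down by step to C4, the interval above the bass becomes an octave.
Suspension figures are named by those two intervals: 9–8.

9–8 suspension.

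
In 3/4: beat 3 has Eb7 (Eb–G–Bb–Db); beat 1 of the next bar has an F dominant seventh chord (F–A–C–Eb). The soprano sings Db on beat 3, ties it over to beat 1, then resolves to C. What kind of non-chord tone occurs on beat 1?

The harmony at that moment is F dominant seventh chord (F, A, C, Eb); Db is not a chord tone.
It is held over (the same pitch as the preceding Db) and left by step down to C.
Held over from the previous chord and resolving down by step — a suspension.

Suspension.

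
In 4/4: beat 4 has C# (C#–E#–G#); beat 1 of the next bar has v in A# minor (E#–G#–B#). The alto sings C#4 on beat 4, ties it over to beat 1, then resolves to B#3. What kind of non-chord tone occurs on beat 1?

Suspension.

The harmony at that moment is E# minor triad (E#, G#, B#); C#4 is not a chord tone.
It is held over (the same pitch as the preceding C#4) and left by step down to B#3.
Held over from the previous chord and resolving down by step — a suspension.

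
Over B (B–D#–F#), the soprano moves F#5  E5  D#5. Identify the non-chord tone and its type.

E5 is a passing tone.

The harmony at that moment is B major triad (B, D#, F#); E5 is not a chord tone.
It is approached by step down from F#5 and left by step down to D#5.
Step in, step out in the same direction — a passing tone.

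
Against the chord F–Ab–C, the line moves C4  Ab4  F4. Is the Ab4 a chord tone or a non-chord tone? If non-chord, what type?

Chord tone (the third of F minor triad).

F minor triad contains F, Ab, C; Ab is the third, so it is a chord tone.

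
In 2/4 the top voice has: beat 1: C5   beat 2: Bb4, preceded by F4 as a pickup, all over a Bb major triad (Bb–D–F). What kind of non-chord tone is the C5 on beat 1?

Appoggiatura.

The harmony at that moment is Bb major triad (Bb, D, F); C5 is not a chord tone.
It is approached by leap up from F4 and left by step down to Bb4.
Leap in, step out, metrically accented — an appoggiatura.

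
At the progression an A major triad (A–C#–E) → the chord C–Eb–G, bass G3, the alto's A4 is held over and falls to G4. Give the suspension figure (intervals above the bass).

9–8 suspension.

At the second chord the bass is G3. The suspended A4 lies a ninth above the bass; after resolving down by step to G4, the interval above the bass becomes an octave.
Suspension figures are named by those two intervals: 9–8.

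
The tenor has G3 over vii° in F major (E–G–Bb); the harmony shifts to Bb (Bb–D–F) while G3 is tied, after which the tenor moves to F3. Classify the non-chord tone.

G3 is a suspension.

The harmony at that moment is Bb major triad (Bb, D, F); G3 is not a chord tone.
It is held over (the same pitch as the preceding G3) and left by step down to F3.
Held over from the previous chord and resolving down by step — a suspension.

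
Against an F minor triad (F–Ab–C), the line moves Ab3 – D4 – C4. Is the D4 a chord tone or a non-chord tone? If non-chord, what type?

The harmony at that moment is F minor triad (F, Ab, C); D4 is not a chord tone.
It is approached by leap up from Ab3 and left by step down to C4.
Leap in, step out — an appoggiatura.

Non-chord tone — an appoggiatura.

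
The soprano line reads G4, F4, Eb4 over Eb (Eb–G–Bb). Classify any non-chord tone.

F4 is a passing tone.

The harmony at that moment is Eb major triad (Eb, G, Bb); F4 is not a chord tone.
It is approached by step down from G4 and left by step down to Eb4.
Step in, step out in the same direction — a passing tone.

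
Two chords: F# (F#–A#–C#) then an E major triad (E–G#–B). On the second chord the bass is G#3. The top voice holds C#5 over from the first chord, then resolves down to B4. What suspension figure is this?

At the second chord the bass is G#3. The suspended C#5 lies a fourth above the bass; after resolving down by step to B4, the interval above the bass becomes a third.
Suspension figures are named by those two intervals: 4–3.

4–3 suspension.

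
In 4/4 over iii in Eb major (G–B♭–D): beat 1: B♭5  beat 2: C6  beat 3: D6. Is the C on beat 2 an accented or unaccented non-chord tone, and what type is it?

The harmony at that moment is G minor triad (G, B♭, D); C6 is not a chord tone.
It is approached by step up from B♭5 and left by step up to D6.
Step in, step out in the same direction — a passing tone.
It falls on a weak beat, so it is unaccented.

Unaccented passing tone.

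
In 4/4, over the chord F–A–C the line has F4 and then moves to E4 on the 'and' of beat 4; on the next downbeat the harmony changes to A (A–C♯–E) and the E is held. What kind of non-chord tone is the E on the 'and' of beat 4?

Anticipation.

The harmony at that moment is F major triad (F, A, C); E4 is not a chord tone.
It is approached by step down from F4 and then sustained as the same pitch into the next harmony.
Arriving early and becoming a chord tone when the harmony changes — an anticipation.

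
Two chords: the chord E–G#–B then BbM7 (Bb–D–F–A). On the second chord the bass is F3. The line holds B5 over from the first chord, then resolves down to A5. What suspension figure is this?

At the second chord the bass is F3. The suspended B5 lies a fourth above the bass; after resolving down by step to A5, the interval above the bass becomes a third.
Suspension figures are named by those two intervals: 4–3.

4–3 suspension.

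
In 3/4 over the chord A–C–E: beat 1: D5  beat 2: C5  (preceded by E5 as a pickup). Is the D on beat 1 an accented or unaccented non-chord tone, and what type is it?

The harmony at that moment is A minor triad (A, C, E); D5 is not a chord tone.
It is approached by step down from E5 and left by step down to C5.
Step in, step out in the same direction — a passing tone.
It falls on the downbeat, so it is accented.

Accented passing tone.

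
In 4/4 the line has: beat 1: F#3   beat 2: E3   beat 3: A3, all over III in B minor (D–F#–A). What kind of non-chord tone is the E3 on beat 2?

The harmony at that moment is D major triad (D, F#, A); E3 is not a chord tone.
It is approached by step down from F#3 and left by leap up to A3.
Step in, leap out, on a weak beat — an escape tone.

Escape tone.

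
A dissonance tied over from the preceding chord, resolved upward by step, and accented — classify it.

Retardation.

Approach: by preparation — the pitch is first a chord tone, then held (tied or repeated) while the harmony changes under it. Departure: up by step. Metric position: strong.
A prepared dissonance that resolves upward by step — a retardation. (The same figure resolving downward would be a suspension.)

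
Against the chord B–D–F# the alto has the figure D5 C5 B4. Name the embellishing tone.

The harmony at that moment is B minor triad (B, D, F#); C5 is not a chord tone.
It is approached by step down from D5 and left by step down to B4.
Step in, step out in the same direction — a passing tone.

C5 is a passing tone.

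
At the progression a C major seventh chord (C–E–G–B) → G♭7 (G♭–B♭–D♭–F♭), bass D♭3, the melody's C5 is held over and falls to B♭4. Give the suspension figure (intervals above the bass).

7–6 suspension.

At the second chord the bass is D♭3. The suspended C5 lies a seventh above the bass; after resolving down by step to B♭4, the interval above the bass becomes a sixth.
Suspension figures are named by those two intervals: 7–6.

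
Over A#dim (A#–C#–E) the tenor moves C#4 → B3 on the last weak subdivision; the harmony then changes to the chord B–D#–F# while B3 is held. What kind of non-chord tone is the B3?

B3 is an anticipation.

The harmony at that moment is A# diminished triad (A#, C#, E); B3 is not a chord tone.
It is approached by step down from C#4 and then sustained as the same pitch into the next harmony.
Arriving early and becoming a chord tone when the harmony changes — an anticipation.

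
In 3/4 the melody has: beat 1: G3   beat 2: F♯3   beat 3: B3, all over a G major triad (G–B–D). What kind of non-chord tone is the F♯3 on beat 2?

The harmony at that moment is G major triad (G, B, D); F♯3 is not a chord tone.
It is approached by step down from G3 and left by leap up to B3.
Step in, leap out, on a weak beat — an escape tone.

Escape tone.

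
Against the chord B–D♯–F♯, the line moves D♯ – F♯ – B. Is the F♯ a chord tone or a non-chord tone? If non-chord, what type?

Chord tone (the fifth of B major triad).

B major triad contains B, D♯, F♯; F♯ is the fifth, so it is a chord tone.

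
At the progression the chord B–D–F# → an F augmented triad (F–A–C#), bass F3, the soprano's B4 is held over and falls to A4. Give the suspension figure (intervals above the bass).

At the second chord the bass is F3. The suspended B4 lies a fourth above the bass; after resolving down by step to A4, the interval above the bass becomes a third.
Suspension figures are named by those two intervals: 4–3.

4–3 suspension.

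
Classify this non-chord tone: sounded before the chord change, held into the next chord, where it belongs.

Anticipation.

Approach: ahead of the chord change (typically by step), so it is dissonant against the current harmony. Departure: none — the same pitch is restated or held and is a chord tone of the new harmony.
Dissonant first, consonant once the harmony catches up: the note simply arrives early — an anticipation. (The reverse timing, consonant first and dissonant after the change, would be a suspension or retardation.)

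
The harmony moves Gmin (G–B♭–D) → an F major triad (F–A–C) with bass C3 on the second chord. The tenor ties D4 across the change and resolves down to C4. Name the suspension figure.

At the second chord the bass is C3. The suspended D4 lies a ninth above the bass; after resolving down by step to C4, the interval above the bass becomes an octave.
Suspension figures are named by those two intervals: 9–8.

9–8 suspension.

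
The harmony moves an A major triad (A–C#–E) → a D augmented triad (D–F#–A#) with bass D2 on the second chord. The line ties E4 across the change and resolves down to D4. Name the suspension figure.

9–8 suspension.

At the second chord the bass is D2. The suspended E4 lies a ninth above the bass; after resolving down by step to D4, the interval above the bass becomes an octave.
Suspension figures are named by those two intervals: 9–8.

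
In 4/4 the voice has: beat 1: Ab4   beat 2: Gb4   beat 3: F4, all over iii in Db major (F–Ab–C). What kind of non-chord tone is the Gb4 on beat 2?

The harmony at that moment is F minor triad (F, Ab, C); Gb4 is not a chord tone.
It is approached by step down from Ab4 and left by step down to F4.
Step in, step out in the same direction — a passing tone.

Passing tone.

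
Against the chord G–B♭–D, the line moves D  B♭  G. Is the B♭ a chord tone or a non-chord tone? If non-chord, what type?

Chord tone (the third of G minor triad).

G minor triad contains G, B♭, D; B♭ is the third, so it is a chord tone.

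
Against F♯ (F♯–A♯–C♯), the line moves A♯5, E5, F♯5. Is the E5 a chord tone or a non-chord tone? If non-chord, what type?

Non-chord tone — an appoggiatura.

The harmony at that moment is F♯ major triad (F♯, A♯, C♯); E5 is not a chord tone.
It is approached by leap down from A♯5 and left by step up to F♯5.
Leap in, step out — an appoggiatura.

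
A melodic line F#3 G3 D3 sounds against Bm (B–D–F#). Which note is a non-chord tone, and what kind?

The harmony at that moment is B minor triad (B, D, F#); G3 is not a chord tone.
It is approached by step up from F#3 and left by leap down to D3.
Step in, leap out — an escape tone.

G3 is an escape tone.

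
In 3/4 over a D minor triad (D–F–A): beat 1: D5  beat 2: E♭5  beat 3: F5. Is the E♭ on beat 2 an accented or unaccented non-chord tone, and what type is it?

The harmony at that moment is D minor triad (D, F, A); E♭5 is not a chord tone.
It is approached by step up from D5 and left by step up to F5.
Step in, step out in the same direction — a passing tone.
It falls on a weak beat, so it is unaccented.

Unaccented passing tone.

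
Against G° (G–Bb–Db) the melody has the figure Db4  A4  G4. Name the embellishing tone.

The harmony at that moment is G diminished triad (G, Bb, Db); A4 is not a chord tone.
It is approached by leap up from Db4 and left by step down to G4.
Leap in, step out — an appoggiatura.

A4 is an appoggiatura.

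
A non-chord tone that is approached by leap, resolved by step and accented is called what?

Approach: by leap. Departure: by step. Metric position: strong.
Leap in, step out, in a metrically strong position — an appoggiatura. (It is the mirror image of the escape tone, which steps in and leaps out from a weak position.)

Appoggiatura.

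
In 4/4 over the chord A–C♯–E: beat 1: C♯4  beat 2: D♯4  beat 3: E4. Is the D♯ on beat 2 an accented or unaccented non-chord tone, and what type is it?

Unaccented passing tone.

The harmony at that moment is A major triad (A, C♯, E); D♯4 is not a chord tone.
It is approached by step up from C♯4 and left by step up to E4.
Step in, step out in the same direction — a passing tone.
It falls on a weak beat, so it is unaccented.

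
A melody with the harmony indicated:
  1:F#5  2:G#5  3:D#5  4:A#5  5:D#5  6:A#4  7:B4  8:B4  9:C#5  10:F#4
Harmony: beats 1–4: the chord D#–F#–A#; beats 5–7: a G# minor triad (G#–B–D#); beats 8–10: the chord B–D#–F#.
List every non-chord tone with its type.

G#5 (beat 2) — escape tone; A#4 (beat 6) — appoggiatura; C#5 (beat 9) — escape tone.

The harmony at that moment is D# minor triad (D#, F#, A#); G#5 is not a chord tone.
It is approached by step up from F#5 and left by leap down to D#5.
Step in, leap out — an escape tone.
The harmony at that moment is G# minor triad (G#, B, D#); A#4 is not a chord tone.
It is approached by leap down from D#5 and left by step up to B4.
Leap in, step out — an appoggiatura.
The harmony at that moment is B major triad (B, D#, F#); C#5 is not a chord tone.
It is approached by step up from B4 and left by leap down to F#4.
Step in, leap out — an escape tone.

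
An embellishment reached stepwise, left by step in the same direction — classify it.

Approach: by step. Departure: by step, continuing in the same direction.
Stepwise on both sides with no change of direction means the note fills in the space between two different chord tones — a passing tone. (Had it turned back to its starting note it would be a neighbor tone instead.)

Passing tone.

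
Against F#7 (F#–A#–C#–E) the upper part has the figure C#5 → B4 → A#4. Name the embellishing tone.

The harmony at that moment is F# dominant seventh chord (F#, A#, C#, E); B4 is not a chord tone.
It is approached by step down from C#5 and left by step down to A#4.
Step in, step out in the same direction — a passing tone.

B4 is a passing tone.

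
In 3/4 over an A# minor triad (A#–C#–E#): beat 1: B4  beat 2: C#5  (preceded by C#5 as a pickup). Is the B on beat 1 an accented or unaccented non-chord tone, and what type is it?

The harmony at that moment is A# minor triad (A#, C#, E#); B4 is not a chord tone.
It is approached by step down from C#5 and left by step up to C#5.
Step away and step back to the same note — a neighbor tone (lower neighbor).
It falls on the downbeat, so it is accented.

Accented neighbor tone.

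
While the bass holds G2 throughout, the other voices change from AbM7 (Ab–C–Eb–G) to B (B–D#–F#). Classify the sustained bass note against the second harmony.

The harmony at that moment is B major triad (B, D#, F#); G2 is not a chord tone.
It is held over (the same pitch as the preceding G2) and then sustained as the same pitch into the next harmony.
Sustained through a change of harmony — a pedal tone.

Pedal tone (pedal point).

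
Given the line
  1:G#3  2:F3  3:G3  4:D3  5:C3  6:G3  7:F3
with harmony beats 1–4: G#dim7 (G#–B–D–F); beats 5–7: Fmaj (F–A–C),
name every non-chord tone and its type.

G3 (beat 3) — escape tone; G3 (beat 6) — appoggiatura.

The harmony at that moment is G# diminished seventh chord (G#, B, D, F); G3 is not a chord tone.
It is approached by step up from F3 and left by leap down to D3.
Step in, leap out — an escape tone.
The harmony at that moment is F major triad (F, A, C); G3 is not a chord tone.
It is approached by leap up from C3 and left by step down to F3.
Leap in, step out — an appoggiatura.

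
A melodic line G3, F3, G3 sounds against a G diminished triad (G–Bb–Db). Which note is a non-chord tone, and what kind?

F3 is a neighbor tone.

The harmony at that moment is G diminished triad (G, Bb, Db); F3 is not a chord tone.
It is approached by step down from G3 and left by step up to G3.
Step away and step back to the same note — a neighbor tone (lower neighbor).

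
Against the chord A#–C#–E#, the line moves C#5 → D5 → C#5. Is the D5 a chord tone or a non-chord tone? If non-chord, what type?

The harmony at that moment is A# minor triad (A#, C#, E#); D5 is not a chord tone.
It is approached by step up from C#5 and left by step down to C#5.
Step away and step back to the same note — a neighbor tone (upper neighbor).

Non-chord tone — a neighbor tone.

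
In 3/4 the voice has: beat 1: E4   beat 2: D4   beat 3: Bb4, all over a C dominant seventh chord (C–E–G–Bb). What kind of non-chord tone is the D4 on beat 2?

The harmony at that moment is C dominant seventh chord (C, E, G, Bb); D4 is not a chord tone.
It is approached by step down from E4 and left by leap up to Bb4.
Step in, leap out, on a weak beat — an escape tone.

Escape tone.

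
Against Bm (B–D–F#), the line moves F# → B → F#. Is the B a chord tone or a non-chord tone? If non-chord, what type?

Chord tone (the root of B minor triad).

B minor triad contains B, D, F#; B is the root, so it is a chord tone.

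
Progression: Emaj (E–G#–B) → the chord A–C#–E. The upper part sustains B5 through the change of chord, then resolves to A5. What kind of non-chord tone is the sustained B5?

The harmony at that moment is A major triad (A, C#, E); B5 is not a chord tone.
It is held over (the same pitch as the preceding B5) and left by step down to A5.
Held over from the previous chord and resolving down by step — a suspension.

B5 is a suspension.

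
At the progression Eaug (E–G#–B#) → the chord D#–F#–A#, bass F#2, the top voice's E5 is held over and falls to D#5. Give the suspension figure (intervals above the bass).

At the second chord the bass is F#2. The suspended E5 lies a seventh above the bass; after resolving down by step to D#5, the interval above the bass becomes a sixth.
Suspension figures are named by those two intervals: 7–6.

7–6 suspension.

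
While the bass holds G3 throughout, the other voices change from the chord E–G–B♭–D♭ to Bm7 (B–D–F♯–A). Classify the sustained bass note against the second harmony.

The harmony at that moment is B minor seventh chord (B, D, F♯, A); G3 is not a chord tone.
It is held over (the same pitch as the preceding G3) and then sustained as the same pitch into the next harmony.
Sustained through a change of harmony — a pedal tone.

Pedal tone (pedal point).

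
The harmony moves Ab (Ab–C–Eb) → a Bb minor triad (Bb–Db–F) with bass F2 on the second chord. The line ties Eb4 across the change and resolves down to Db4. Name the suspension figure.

7–6 suspension.

At the second chord the bass is F2. The suspended Eb4 lies a seventh above the bass; after resolving down by step to Db4, the interval above the bass becomes a sixth.
Suspension figures are named by those two intervals: 7–6.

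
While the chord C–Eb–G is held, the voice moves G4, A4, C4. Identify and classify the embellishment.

A4 is an escape tone.

The harmony at that moment is C minor triad (C, Eb, G); A4 is not a chord tone.
It is approached by step up from G4 and left by leap down to C4.
Step in, leap out — an escape tone.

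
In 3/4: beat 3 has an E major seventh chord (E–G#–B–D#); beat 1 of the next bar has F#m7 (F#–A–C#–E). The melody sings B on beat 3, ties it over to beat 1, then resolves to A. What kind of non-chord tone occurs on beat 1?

The harmony at that moment is F# minor seventh chord (F#, A, C#, E); B is not a chord tone.
It is held over (the same pitch as the preceding B) and left by step down to A.
Held over from the previous chord and resolving down by step — a suspension.

Suspension.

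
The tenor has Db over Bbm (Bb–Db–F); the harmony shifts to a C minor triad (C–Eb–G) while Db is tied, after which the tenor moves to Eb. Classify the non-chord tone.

Db is a retardation.

The harmony at that moment is C minor triad (C, Eb, G); Db is not a chord tone.
It is held over (the same pitch as the preceding Db) and left by step up to Eb.
Held over from the previous chord and resolving up by step — a retardation.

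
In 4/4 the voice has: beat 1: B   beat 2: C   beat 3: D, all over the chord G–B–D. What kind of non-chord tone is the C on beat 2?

Passing tone.

The harmony at that moment is G major triad (G, B, D); C is not a chord tone.
It is approached by step up from B and left by step up to D.
Step in, step out in the same direction — a passing tone.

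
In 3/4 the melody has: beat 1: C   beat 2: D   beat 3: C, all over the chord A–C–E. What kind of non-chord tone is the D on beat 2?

The harmony at that moment is A minor triad (A, C, E); D is not a chord tone.
It is approached by step up from C and left by step down to C.
Step away and step back to the same note — a neighbor tone (upper neighbor).

Upper neighbor tone.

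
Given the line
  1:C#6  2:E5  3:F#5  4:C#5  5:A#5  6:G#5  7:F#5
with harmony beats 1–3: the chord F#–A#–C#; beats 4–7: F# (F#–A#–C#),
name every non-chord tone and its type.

The harmony at that moment is F# major triad (F#, A#, C#); E5 is not a chord tone.
It is approached by leap down from C#6 and left by step up to F#5.
Leap in, step out — an appoggiatura.
The harmony at that moment is F# major triad (F#, A#, C#); G#5 is not a chord tone.
It is approached by step down from A#5 and left by step down to F#5.
Step in, step out in the same direction — a passing tone.

E5 (beat 2) — appoggiatura; G#5 (beat 6) — passing tone.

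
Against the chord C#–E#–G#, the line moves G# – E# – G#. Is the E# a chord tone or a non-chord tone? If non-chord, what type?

Chord tone (the third of C# major triad).

C# major triad contains C#, E#, G#; E# is the third, so it is a chord tone.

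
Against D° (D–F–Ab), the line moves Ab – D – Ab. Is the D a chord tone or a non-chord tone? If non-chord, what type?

D diminished triad contains D, F, Ab; D is the root, so it is a chord tone.

Chord tone (the root of D diminished triad).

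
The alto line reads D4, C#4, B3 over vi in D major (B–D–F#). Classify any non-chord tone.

The harmony at that moment is B minor triad (B, D, F#); C#4 is not a chord tone.
It is approached by step down from D4 and left by step down to B3.
Step in, step out in the same direction — a passing tone.

C#4 is a passing tone.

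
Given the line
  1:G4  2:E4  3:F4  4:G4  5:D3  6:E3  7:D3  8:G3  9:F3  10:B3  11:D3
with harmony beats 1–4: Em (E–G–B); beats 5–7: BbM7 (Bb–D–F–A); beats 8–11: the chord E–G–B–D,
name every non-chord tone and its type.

F4 (beat 3) — passing tone; E3 (beat 6) — neighbor tone; F3 (beat 9) — escape tone.

The harmony at that moment is E minor triad (E, G, B); F4 is not a chord tone.
It is approached by step up from E4 and left by step up to G4.
Step in, step out in the same direction — a passing tone.
The harmony at that moment is Bb major seventh chord (Bb, D, F, A); E3 is not a chord tone.
It is approached by step up from D3 and left by step down to D3.
Step away and step back to the same note — a neighbor tone (upper neighbor).
The harmony at that moment is E minor seventh chord (E, G, B, D); F3 is not a chord tone.
It is approached by step down from G3 and left by leap up to B3.
Step in, leap out — an escape tone.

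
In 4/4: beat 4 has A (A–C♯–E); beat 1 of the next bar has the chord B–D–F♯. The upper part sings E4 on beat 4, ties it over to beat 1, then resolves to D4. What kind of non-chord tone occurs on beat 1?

Suspension.

The harmony at that moment is B minor triad (B, D, F♯); E4 is not a chord tone.
It is held over (the same pitch as the preceding E4) and left by step down to D4.
Held over from the previous chord and resolving down by step — a suspension.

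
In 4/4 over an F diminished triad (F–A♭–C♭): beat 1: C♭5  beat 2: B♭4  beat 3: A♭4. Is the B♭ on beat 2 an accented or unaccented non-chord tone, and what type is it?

Unaccented passing tone.

The harmony at that moment is F diminished triad (F, A♭, C♭); B♭4 is not a chord tone.
It is approached by step down from C♭5 and left by step down to A♭4.
Step in, step out in the same direction — a passing tone.
It falls on a weak beat, so it is unaccented.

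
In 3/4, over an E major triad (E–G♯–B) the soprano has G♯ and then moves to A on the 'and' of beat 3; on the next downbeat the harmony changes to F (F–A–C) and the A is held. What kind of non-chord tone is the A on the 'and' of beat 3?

Anticipation.

The harmony at that moment is E major triad (E, G♯, B); A is not a chord tone.
It is approached by step up from G♯ and then sustained as the same pitch into the next harmony.
Arriving early and becoming a chord tone when the harmony changes — an anticipation.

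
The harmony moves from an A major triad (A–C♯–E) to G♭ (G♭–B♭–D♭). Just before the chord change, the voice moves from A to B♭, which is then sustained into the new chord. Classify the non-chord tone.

B♭ is an anticipation.

The harmony at that moment is A major triad (A, C♯, E); B♭ is not a chord tone.
It is approached by step up from A and then sustained as the same pitch into the next harmony.
Arriving early and becoming a chord tone when the harmony changes — an anticipation.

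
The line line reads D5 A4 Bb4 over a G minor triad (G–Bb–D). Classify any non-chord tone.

The harmony at that moment is G minor triad (G, Bb, D); A4 is not a chord tone.
It is approached by leap down from D5 and left by step up to Bb4.
Leap in, step out — an appoggiatura.

A4 is an appoggiatura.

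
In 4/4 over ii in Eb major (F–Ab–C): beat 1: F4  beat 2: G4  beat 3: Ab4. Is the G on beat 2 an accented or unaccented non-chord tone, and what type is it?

Unaccented passing tone.

The harmony at that moment is F minor triad (F, Ab, C); G4 is not a chord tone.
It is approached by step up from F4 and left by step up to Ab4.
Step in, step out in the same direction — a passing tone.
It falls on a weak beat, so it is unaccented.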